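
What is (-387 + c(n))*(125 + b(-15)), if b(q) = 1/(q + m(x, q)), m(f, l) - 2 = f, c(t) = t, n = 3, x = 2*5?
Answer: -47872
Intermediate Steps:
x = 10
m(f, l) = 2 + f
b(q) = 1/(12 + q) (b(q) = 1/(q + (2 + 10)) = 1/(q + 12) = 1/(12 + q))
(-387 + c(n))*(125 + b(-15)) = (-387 + 3)*(125 + 1/(12 - 15)) = -384*(125 + 1/(-3)) = -384*(125 - ⅓) = -384*374/3 = -47872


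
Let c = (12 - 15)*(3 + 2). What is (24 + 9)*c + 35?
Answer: -460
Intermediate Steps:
c = -15 (c = -3*5 = -15)
(24 + 9)*c + 35 = (24 + 9)*(-15) + 35 = 33*(-15) + 35 = -495 + 35 = -460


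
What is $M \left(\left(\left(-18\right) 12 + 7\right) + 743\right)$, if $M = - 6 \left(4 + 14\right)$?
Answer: $-57672$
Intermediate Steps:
$M = -108$ ($M = \left(-6\right) 18 = -108$)
$M \left(\left(\left(-18\right) 12 + 7\right) + 743\right) = - 108 \left(\left(\left(-18\right) 12 + 7\right) + 743\right) = - 108 \left(\left(-216 + 7\right) + 743\right) = - 108 \left(-209 + 743\right) = \left(-108\right) 534 = -57672$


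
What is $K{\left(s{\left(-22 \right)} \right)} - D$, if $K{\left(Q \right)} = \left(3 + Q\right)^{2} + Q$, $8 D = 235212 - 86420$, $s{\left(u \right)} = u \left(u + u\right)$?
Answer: $925210$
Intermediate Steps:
$s{\left(u \right)} = 2 u^{2}$ ($s{\left(u \right)} = u 2 u = 2 u^{2}$)
$D = 18599$ ($D = \frac{235212 - 86420}{8} = \frac{1}{8} \cdot 148792 = 18599$)
$K{\left(Q \right)} = Q + \left(3 + Q\right)^{2}$
$K{\left(s{\left(-22 \right)} \right)} - D = \left(2 \left(-22\right)^{2} + \left(3 + 2 \left(-22\right)^{2}\right)^{2}\right) - 18599 = \left(2 \cdot 484 + \left(3 + 2 \cdot 484\right)^{2}\right) - 18599 = \left(968 + \left(3 + 968\right)^{2}\right) - 18599 = \left(968 + 971^{2}\right) - 18599 = \left(968 + 942841\right) - 18599 = 943809 - 18599 = 925210$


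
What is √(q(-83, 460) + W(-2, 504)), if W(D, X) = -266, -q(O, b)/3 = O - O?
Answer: I*√266 ≈ 16.31*I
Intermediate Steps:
q(O, b) = 0 (q(O, b) = -3*(O - O) = -3*0 = 0)
√(q(-83, 460) + W(-2, 504)) = √(0 - 266) = √(-266) = I*√266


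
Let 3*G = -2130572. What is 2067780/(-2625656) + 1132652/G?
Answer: -75723964371/31784938382 ≈ -2.3824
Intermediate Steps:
G = -2130572/3 (G = (1/3)*(-2130572) = -2130572/3 ≈ -7.1019e+5)
2067780/(-2625656) + 1132652/G = 2067780/(-2625656) + 1132652/(-2130572/3) = 2067780*(-1/2625656) + 1132652*(-3/2130572) = -46995/59674 - 849489/532643 = -75723964371/31784938382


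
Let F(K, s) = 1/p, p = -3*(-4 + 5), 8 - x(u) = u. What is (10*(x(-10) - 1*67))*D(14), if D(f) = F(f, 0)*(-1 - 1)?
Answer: -980/3 ≈ -326.67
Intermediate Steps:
x(u) = 8 - u
p = -3 (p = -3*1 = -3)
F(K, s) = -1/3 (F(K, s) = 1/(-3) = -1/3)
D(f) = 2/3 (D(f) = -(-1 - 1)/3 = -1/3*(-2) = 2/3)
(10*(x(-10) - 1*67))*D(14) = (10*((8 - 1*(-10)) - 1*67))*(2/3) = (10*((8 + 10) - 67))*(2/3) = (10*(18 - 67))*(2/3) = (10*(-49))*(2/3) = -490*2/3 = -980/3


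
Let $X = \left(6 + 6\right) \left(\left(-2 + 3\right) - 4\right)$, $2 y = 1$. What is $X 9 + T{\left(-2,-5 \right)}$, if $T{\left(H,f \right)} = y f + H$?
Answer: $- \frac{657}{2} \approx -328.5$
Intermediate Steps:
$y = \frac{1}{2}$ ($y = \frac{1}{2} \cdot 1 = \frac{1}{2} \approx 0.5$)
$T{\left(H,f \right)} = H + \frac{f}{2}$ ($T{\left(H,f \right)} = \frac{f}{2} + H = H + \frac{f}{2}$)
$X = -36$ ($X = 12 \left(1 - 4\right) = 12 \left(-3\right) = -36$)
$X 9 + T{\left(-2,-5 \right)} = \left(-36\right) 9 + \left(-2 + \frac{1}{2} \left(-5\right)\right) = -324 - \frac{9}{2} = - \frac{657}{2}$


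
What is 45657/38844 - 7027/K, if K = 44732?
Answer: 24574613/24132914 ≈ 1.0183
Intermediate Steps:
45657/38844 - 7027/K = 45657/38844 - 7027/44732 = 45657*(1/38844) - 7027*1/44732 = 5073/4316 - 7027/44732 = 24574613/24132914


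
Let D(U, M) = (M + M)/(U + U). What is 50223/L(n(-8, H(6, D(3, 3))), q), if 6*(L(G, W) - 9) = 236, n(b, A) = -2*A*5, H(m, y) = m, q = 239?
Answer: 150669/145 ≈ 1039.1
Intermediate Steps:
D(U, M) = M/U (D(U, M) = (2*M)/((2*U)) = (2*M)*(1/(2*U)) = M/U)
n(b, A) = -10*A
L(G, W) = 145/3 (L(G, W) = 9 + (⅙)*236 = 9 + 118/3 = 145/3)
50223/L(n(-8, H(6, D(3, 3))), q) = 50223/(145/3) = 50223*(3/145) = 150669/145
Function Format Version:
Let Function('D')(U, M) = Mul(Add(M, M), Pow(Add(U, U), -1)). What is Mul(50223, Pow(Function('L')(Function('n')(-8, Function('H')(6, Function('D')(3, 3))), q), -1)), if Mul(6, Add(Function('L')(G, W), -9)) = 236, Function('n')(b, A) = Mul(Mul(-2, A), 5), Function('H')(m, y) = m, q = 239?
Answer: Rational(150669, 145) ≈ 1039.1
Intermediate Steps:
Function('D')(U, M) = Mul(M, Pow(U, -1)) (Function('D')(U, M) = Mul(Mul(2, M), Pow(Mul(2, U), -1)) = Mul(Mul(2, M), Mul(Rational(1, 2), Pow(U, -1))) = Mul(M, Pow(U, -1)))
Function('n')(b, A) = Mul(-10, A)
Function('L')(G, W) = Rational(145, 3) (Function('L')(G, W) = Add(9, Mul(Rational(1, 6), 236)) = Add(9, Rational(118, 3)) = Rational(145, 3))
Mul(50223, Pow(Function('L')(Function('n')(-8, Function('H')(6, Function('D')(3, 3))), q), -1)) = Mul(50223, Pow(Rational(145, 3), -1)) = Mul(50223, Rational(3, 145)) = Rational(150669, 145)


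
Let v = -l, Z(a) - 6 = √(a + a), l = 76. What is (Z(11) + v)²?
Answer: (70 - √22)² ≈ 4265.3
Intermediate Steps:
Z(a) = 6 + √2*√a (Z(a) = 6 + √(a + a) = 6 + √(2*a) = 6 + √2*√a)
v = -76 (v = -1*76 = -76)
(Z(11) + v)² = ((6 + √2*√11) - 76)² = ((6 + √22) - 76)² = (-70 + √22)²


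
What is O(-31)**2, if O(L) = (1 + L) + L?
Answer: 3721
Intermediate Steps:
O(L) = 1 + 2*L
O(-31)**2 = (1 + 2*(-31))**2 = (1 - 62)**2 = (-61)**2 = 3721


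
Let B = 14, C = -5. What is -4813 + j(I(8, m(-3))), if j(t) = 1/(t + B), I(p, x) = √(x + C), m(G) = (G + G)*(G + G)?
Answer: -794131/165 - √31/165 ≈ -4812.9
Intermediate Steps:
m(G) = 4*G² (m(G) = (2*G)*(2*G) = 4*G²)
I(p, x) = √(-5 + x) (I(p, x) = √(x - 5) = √(-5 + x))
j(t) = 1/(14 + t) (j(t) = 1/(t + 14) = 1/(14 + t))
-4813 + j(I(8, m(-3))) = -4813 + 1/(14 + √(-5 + 4*(-3)²)) = -4813 + 1/(14 + √(-5 + 4*9)) = -4813 + 1/(14 + √(-5 + 36)) = -4813 + 1/(14 + √31)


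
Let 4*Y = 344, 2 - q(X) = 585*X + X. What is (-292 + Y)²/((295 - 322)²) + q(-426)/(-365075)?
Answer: 15310336598/266139675 ≈ 57.527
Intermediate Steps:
q(X) = 2 - 586*X (q(X) = 2 - (585*X + X) = 2 - 586*X)
Y = 86 (Y = (¼)*344 = 86)
(-292 + Y)²/((295 - 322)²) + q(-426)/(-365075) = (-292 + 86)²/((295 - 322)²) + (2 - 586*(-426))/(-365075) = (-206)²/((-27)²) + (2 + 249636)*(-1/365075) = 42436/729 + 249638*(-1/365075) = 42436*(1/729) - 249638/365075 = 42436/729 - 249638/365075 = 15310336598/266139675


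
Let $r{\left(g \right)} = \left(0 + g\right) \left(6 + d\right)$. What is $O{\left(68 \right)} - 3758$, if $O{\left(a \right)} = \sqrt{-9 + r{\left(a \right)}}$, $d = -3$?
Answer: $-3758 + \sqrt{195} \approx -3744.0$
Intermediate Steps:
$r{\left(g \right)} = 3 g$ ($r{\left(g \right)} = \left(0 + g\right) \left(6 - 3\right) = g 3 = 3 g$)
$O{\left(a \right)} = \sqrt{-9 + 3 a}$
$O{\left(68 \right)} - 3758 = \sqrt{-9 + 3 \cdot 68} - 3758 = \sqrt{-9 + 204} - 3758 = \sqrt{195} - 3758 = -3758 + \sqrt{195}$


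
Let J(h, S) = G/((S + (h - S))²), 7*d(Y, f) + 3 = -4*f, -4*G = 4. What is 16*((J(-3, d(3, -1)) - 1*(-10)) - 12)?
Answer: -304/9 ≈ -33.778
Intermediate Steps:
G = -1 (G = -¼*4 = -1)
d(Y, f) = -3/7 - 4*f/7 (d(Y, f) = -3/7 + (-4*f)/7 = -3/7 - 4*f/7)
J(h, S) = -1/h² (J(h, S) = -1/((S + (h - S))²) = -1/(h²) = -1/h²)
16*((J(-3, d(3, -1)) - 1*(-10)) - 12) = 16*((-1/(-3)² - 1*(-10)) - 12) = 16*((-1*⅑ + 10) - 12) = 16*((-⅑ + 10) - 12) = 16*(89/9 - 12) = 16*(-19/9) = -304/9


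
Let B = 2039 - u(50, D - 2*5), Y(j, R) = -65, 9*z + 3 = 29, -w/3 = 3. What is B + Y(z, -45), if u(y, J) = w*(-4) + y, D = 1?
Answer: 1888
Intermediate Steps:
w = -9 (w = -3*3 = -9)
z = 26/9 (z = -⅓ + (⅑)*29 = -⅓ + 29/9 = 26/9 ≈ 2.8889)
u(y, J) = 36 + y (u(y, J) = -9*(-4) + y = 36 + y)
B = 1953 (B = 2039 - (36 + 50) = 2039 - 1*86 = 2039 - 86 = 1953)
B + Y(z, -45) = 1953 - 65 = 1888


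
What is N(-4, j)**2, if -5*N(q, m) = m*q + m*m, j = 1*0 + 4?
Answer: 0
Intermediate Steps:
j = 4 (j = 0 + 4 = 4)
N(q, m) = -m**2/5 - m*q/5 (N(q, m) = -(m*q + m*m)/5 = -(m*q + m**2)/5 = -(m**2 + m*q)/5 = -m**2/5 - m*q/5)
N(-4, j)**2 = (-1/5*4*(4 - 4))**2 = (-1/5*4*0)**2 = 0**2 = 0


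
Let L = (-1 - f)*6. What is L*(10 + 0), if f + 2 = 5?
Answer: -240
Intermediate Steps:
f = 3 (f = -2 + 5 = 3)
L = -24 (L = (-1 - 1*3)*6 = (-1 - 3)*6 = -4*6 = -24)
L*(10 + 0) = -24*(10 + 0) = -24*10 = -240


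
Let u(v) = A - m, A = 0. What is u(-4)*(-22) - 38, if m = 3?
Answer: 28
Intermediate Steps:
u(v) = -3 (u(v) = 0 - 1*3 = 0 - 3 = -3)
u(-4)*(-22) - 38 = -3*(-22) - 38 = 66 - 38 = 28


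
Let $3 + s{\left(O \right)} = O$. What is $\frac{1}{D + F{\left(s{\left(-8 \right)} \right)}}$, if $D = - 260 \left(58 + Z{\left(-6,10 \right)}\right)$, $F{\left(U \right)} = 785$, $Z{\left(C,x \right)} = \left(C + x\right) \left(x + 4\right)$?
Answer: $- \frac{1}{28855} \approx -3.4656 \cdot 10^{-5}$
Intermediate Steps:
$Z{\left(C,x \right)} = \left(4 + x\right) \left(C + x\right)$ ($Z{\left(C,x \right)} = \left(C + x\right) \left(4 + x\right) = \left(4 + x\right) \left(C + x\right)$)
$s{\left(O \right)} = -3 + O$
$D = -29640$ ($D = - 260 \left(58 + \left(10^{2} + 4 \left(-6\right) + 4 \cdot 10 - 60\right)\right) = - 260 \left(58 + \left(100 - 24 + 40 - 60\right)\right) = - 260 \left(58 + 56\right) = \left(-260\right) 114 = -29640$)
$\frac{1}{D + F{\left(s{\left(-8 \right)} \right)}} = \frac{1}{-29640 + 785} = \frac{1}{-28855} = - \frac{1}{28855}$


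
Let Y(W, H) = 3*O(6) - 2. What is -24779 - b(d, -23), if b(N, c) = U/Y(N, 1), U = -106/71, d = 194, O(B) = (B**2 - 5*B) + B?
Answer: -29908200/1207 ≈ -24779.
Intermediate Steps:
O(B) = B**2 - 4*B
Y(W, H) = 34 (Y(W, H) = 3*(6*(-4 + 6)) - 2 = 3*(6*2) - 2 = 3*12 - 2 = 36 - 2 = 34)
U = -106/71 (U = -106*1/71 = -106/71 ≈ -1.4930)
b(N, c) = -53/1207 (b(N, c) = -106/71/34 = -106/71*1/34 = -53/1207)
-24779 - b(d, -23) = -24779 - 1*(-53/1207) = -24779 + 53/1207 = -29908200/1207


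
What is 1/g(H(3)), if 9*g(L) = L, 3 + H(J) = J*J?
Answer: 3/2 ≈ 1.5000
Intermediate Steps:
H(J) = -3 + J² (H(J) = -3 + J*J = -3 + J²)
g(L) = L/9
1/g(H(3)) = 1/((-3 + 3²)/9) = 1/((-3 + 9)/9) = 1/((⅑)*6) = 1/(⅔) = 3/2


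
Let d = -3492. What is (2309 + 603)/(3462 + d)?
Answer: -1456/15 ≈ -97.067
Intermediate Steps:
(2309 + 603)/(3462 + d) = (2309 + 603)/(3462 - 3492) = 2912/(-30) = 2912*(-1/30) = -1456/15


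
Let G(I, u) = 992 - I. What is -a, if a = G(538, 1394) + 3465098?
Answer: -3465552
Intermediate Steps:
a = 3465552 (a = (992 - 1*538) + 3465098 = (992 - 538) + 3465098 = 454 + 3465098 = 3465552)
-a = -1*3465552 = -3465552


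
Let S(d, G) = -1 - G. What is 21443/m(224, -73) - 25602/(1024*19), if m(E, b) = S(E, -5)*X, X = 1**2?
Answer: 52136575/9728 ≈ 5359.4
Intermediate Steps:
X = 1
m(E, b) = 4 (m(E, b) = (-1 - 1*(-5))*1 = (-1 + 5)*1 = 4*1 = 4)
21443/m(224, -73) - 25602/(1024*19) = 21443/4 - 25602/(1024*19) = 21443*(1/4) - 25602/19456 = 21443/4 - 25602*1/19456 = 21443/4 - 12801/9728 = 52136575/9728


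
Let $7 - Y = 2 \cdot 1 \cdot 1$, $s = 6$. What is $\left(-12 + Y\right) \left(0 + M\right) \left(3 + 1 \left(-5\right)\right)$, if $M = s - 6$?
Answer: $0$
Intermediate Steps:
$M = 0$ ($M = 6 - 6 = 0$)
$Y = 5$ ($Y = 7 - 2 \cdot 1 \cdot 1 = 7 - 2 \cdot 1 = 7 - 2 = 5$)
$\left(-12 + Y\right) \left(0 + M\right) \left(3 + 1 \left(-5\right)\right) = \left(-12 + 5\right) \left(0 + 0\right) \left(3 + 1 \left(-5\right)\right) = - 7 \cdot 0 \left(3 - 5\right) = - 7 \cdot 0 \left(-2\right) = \left(-7\right) 0 = 0$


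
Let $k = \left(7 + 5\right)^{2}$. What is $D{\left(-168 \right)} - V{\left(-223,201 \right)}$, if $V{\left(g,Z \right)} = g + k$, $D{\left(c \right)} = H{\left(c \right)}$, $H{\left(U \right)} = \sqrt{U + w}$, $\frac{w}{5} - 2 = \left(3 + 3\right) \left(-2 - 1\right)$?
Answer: $79 + 2 i \sqrt{62} \approx 79.0 + 15.748 i$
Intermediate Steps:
$w = -80$ ($w = 10 + 5 \left(3 + 3\right) \left(-2 - 1\right) = 10 + 5 \cdot 6 \left(-3\right) = 10 + 5 \left(-18\right) = 10 - 90 = -80$)
$H{\left(U \right)} = \sqrt{-80 + U}$ ($H{\left(U \right)} = \sqrt{U - 80} = \sqrt{-80 + U}$)
$k = 144$ ($k = 12^{2} = 144$)
$D{\left(c \right)} = \sqrt{-80 + c}$
$V{\left(g,Z \right)} = 144 + g$ ($V{\left(g,Z \right)} = g + 144 = 144 + g$)
$D{\left(-168 \right)} - V{\left(-223,201 \right)} = \sqrt{-80 - 168} - \left(144 - 223\right) = \sqrt{-248} - -79 = 2 i \sqrt{62} + 79 = 79 + 2 i \sqrt{62}$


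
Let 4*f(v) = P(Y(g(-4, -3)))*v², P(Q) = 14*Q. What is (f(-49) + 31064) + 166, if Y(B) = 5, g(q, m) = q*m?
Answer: 146495/2 ≈ 73248.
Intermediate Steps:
g(q, m) = m*q
f(v) = 35*v²/2 (f(v) = ((14*5)*v²)/4 = (70*v²)/4 = 35*v²/2)
(f(-49) + 31064) + 166 = ((35/2)*(-49)² + 31064) + 166 = ((35/2)*2401 + 31064) + 166 = (84035/2 + 31064) + 166 = 146163/2 + 166 = 146495/2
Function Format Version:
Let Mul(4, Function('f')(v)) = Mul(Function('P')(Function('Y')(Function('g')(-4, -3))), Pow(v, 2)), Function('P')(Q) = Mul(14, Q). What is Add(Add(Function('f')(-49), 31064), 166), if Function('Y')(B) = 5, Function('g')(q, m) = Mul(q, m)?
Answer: Rational(146495, 2) ≈ 73248.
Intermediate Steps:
Function('g')(q, m) = Mul(m, q)
Function('f')(v) = Mul(Rational(35, 2), Pow(v, 2)) (Function('f')(v) = Mul(Rational(1, 4), Mul(Mul(14, 5), Pow(v, 2))) = Mul(Rational(1, 4), Mul(70, Pow(v, 2))) = Mul(Rational(35, 2), Pow(v, 2)))
Add(Add(Function('f')(-49), 31064), 166) = Add(Add(Mul(Rational(35, 2), Pow(-49, 2)), 31064), 166) = Add(Add(Mul(Rational(35, 2), 2401), 31064), 166) = Add(Add(Rational(84035, 2), 31064), 166) = Add(Rational(146163, 2), 166) = Rational(146495, 2)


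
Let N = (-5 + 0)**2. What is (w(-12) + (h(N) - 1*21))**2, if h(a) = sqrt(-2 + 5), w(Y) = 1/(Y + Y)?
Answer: 256753/576 - 505*sqrt(3)/12 ≈ 372.86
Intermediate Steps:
w(Y) = 1/(2*Y)
N = 25 (N = (-5)**2 = 25)
h(a) = sqrt(3)
(w(-12) + (h(N) - 1*21))**2 = ((1/2)/(-12) + (sqrt(3) - 1*21))**2 = ((1/2)*(-1/12) + (sqrt(3) - 21))**2 = (-1/24 + (-21 + sqrt(3)))**2 = (-505/24 + sqrt(3))**2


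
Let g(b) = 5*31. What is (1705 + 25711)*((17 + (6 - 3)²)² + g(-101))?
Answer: 22782696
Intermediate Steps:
g(b) = 155
(1705 + 25711)*((17 + (6 - 3)²)² + g(-101)) = (1705 + 25711)*((17 + (6 - 3)²)² + 155) = 27416*((17 + 3²)² + 155) = 27416*((17 + 9)² + 155) = 27416*(26² + 155) = 27416*(676 + 155) = 27416*831 = 22782696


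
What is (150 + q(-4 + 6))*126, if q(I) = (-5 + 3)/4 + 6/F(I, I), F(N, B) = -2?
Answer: 18459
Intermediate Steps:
q(I) = -7/2 (q(I) = (-5 + 3)/4 + 6/(-2) = -2*¼ + 6*(-½) = -½ - 3 = -7/2)
(150 + q(-4 + 6))*126 = (150 - 7/2)*126 = (293/2)*126 = 18459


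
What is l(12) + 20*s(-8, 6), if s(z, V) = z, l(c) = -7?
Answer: -167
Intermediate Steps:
l(12) + 20*s(-8, 6) = -7 + 20*(-8) = -7 - 160 = -167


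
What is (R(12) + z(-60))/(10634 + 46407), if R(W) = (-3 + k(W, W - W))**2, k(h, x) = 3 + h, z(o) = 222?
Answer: 366/57041 ≈ 0.0064164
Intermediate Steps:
R(W) = W**2 (R(W) = (-3 + (3 + W))**2 = W**2)
(R(12) + z(-60))/(10634 + 46407) = (12**2 + 222)/(10634 + 46407) = (144 + 222)/57041 = 366*(1/57041) = 366/57041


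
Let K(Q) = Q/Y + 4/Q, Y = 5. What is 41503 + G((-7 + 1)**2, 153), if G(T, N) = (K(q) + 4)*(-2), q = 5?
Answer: 207457/5 ≈ 41491.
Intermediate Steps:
K(Q) = 4/Q + Q/5 (K(Q) = Q/5 + 4/Q = 4/Q + Q/5)
G(T, N) = -58/5 (G(T, N) = ((4/5 + (1/5)*5) + 4)*(-2) = ((4*(1/5) + 1) + 4)*(-2) = ((4/5 + 1) + 4)*(-2) = (9/5 + 4)*(-2) = (29/5)*(-2) = -58/5)
41503 + G((-7 + 1)**2, 153) = 41503 - 58/5 = 207457/5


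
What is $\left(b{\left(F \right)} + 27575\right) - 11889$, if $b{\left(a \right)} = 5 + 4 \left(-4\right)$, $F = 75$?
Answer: $15675$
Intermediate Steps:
$b{\left(a \right)} = -11$ ($b{\left(a \right)} = 5 - 16 = -11$)
$\left(b{\left(F \right)} + 27575\right) - 11889 = \left(-11 + 27575\right) - 11889 = 27564 - 11889 = 15675$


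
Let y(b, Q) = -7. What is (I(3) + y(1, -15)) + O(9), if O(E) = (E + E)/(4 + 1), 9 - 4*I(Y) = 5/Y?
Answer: -47/30 ≈ -1.5667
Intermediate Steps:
I(Y) = 9/4 - 5/(4*Y)
O(E) = 2*E/5 (O(E) = (2*E)/5 = (2*E)*(1/5) = 2*E/5)
(I(3) + y(1, -15)) + O(9) = ((1/4)*(-5 + 9*3)/3 - 7) + (2/5)*9 = ((1/4)*(1/3)*(-5 + 27) - 7) + 18/5 = ((1/4)*(1/3)*22 - 7) + 18/5 = (11/6 - 7) + 18/5 = -31/6 + 18/5 = -47/30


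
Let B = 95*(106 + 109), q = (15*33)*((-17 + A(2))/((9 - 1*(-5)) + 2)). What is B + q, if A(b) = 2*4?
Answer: 322345/16 ≈ 20147.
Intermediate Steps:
A(b) = 8
q = -4455/16 (q = (15*33)*((-17 + 8)/((9 - 1*(-5)) + 2)) = 495*(-9/((9 + 5) + 2)) = 495*(-9/(14 + 2)) = 495*(-9/16) = -4455/16 ≈ -278.44)
B = 20425 (B = 95*215 = 20425)
B + q = 20425 - 4455/16 = 322345/16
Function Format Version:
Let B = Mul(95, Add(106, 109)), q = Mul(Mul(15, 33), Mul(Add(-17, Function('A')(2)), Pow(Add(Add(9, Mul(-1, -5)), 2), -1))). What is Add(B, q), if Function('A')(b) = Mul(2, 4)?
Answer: Rational(322345, 16) ≈ 20147.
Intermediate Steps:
Function('A')(b) = 8
q = Rational(-4455, 16) (q = Mul(Mul(15, 33), Mul(Add(-17, 8), Pow(Add(Add(9, Mul(-1, -5)), 2), -1))) = Mul(495, Mul(-9, Pow(Add(Add(9, 5), 2), -1))) = Mul(495, Mul(-9, Pow(Add(14, 2), -1))) = Mul(495, Mul(-9, Pow(16, -1))) = Mul(495, Mul(-9, Rational(1, 16))) = Mul(495, Rational(-9, 16)) = Rational(-4455, 16) ≈ -278.44)
B = 20425 (B = Mul(95, 215) = 20425)
Add(B, q) = Add(20425, Rational(-4455, 16)) = Rational(322345, 16)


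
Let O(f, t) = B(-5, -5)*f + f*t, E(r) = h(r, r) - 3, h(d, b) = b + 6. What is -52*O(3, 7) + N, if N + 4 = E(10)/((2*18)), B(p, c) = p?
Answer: -11363/36 ≈ -315.64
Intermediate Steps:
h(d, b) = 6 + b
E(r) = 3 + r (E(r) = (6 + r) - 3 = 3 + r)
N = -131/36 (N = -4 + (3 + 10)/((2*18)) = -4 + 13/36 = -131/36 ≈ -3.6389)
O(f, t) = -5*f + f*t
-52*O(3, 7) + N = -156*(-5 + 7) - 131/36 = -156*2 - 131/36 = -52*6 - 131/36 = -312 - 131/36 = -11363/36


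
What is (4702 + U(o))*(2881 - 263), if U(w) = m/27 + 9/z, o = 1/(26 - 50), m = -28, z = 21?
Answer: 332322562/27 ≈ 1.2308e+7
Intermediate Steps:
o = -1/24 (o = 1/(-24) = -1/24 ≈ -0.041667)
U(w) = -115/189 (U(w) = -28/27 + 9/21 = -28*1/27 + 9*(1/21) = -28/27 + 3/7 = -115/189)
(4702 + U(o))*(2881 - 263) = (4702 - 115/189)*(2881 - 263) = (888563/189)*2618 = 332322562/27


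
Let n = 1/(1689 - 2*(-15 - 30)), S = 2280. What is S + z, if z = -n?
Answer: 4056119/1779 ≈ 2280.0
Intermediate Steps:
n = 1/1779 (n = 1/(1689 - 2*(-45)) = 1/(1689 + 90) = 1/1779 ≈ 0.00056211)
z = -1/1779 (z = -1*1/1779 = -1/1779 ≈ -0.00056211)
S + z = 2280 - 1/1779 = 4056119/1779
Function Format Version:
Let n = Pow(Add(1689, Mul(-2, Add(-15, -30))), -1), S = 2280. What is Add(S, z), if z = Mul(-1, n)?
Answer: Rational(4056119, 1779) ≈ 2280.0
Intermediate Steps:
n = Rational(1, 1779) (n = Pow(Add(1689, Mul(-2, -45)), -1) = Pow(Add(1689, 90), -1) = Pow(1779, -1) = Rational(1, 1779) ≈ 0.00056211)
z = Rational(-1, 1779) (z = Mul(-1, Rational(1, 1779)) = Rational(-1, 1779) ≈ -0.00056211)
Add(S, z) = Add(2280, Rational(-1, 1779)) = Rational(4056119, 1779)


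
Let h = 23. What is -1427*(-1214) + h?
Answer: 1732401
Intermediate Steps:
-1427*(-1214) + h = -1427*(-1214) + 23 = 1732378 + 23 = 1732401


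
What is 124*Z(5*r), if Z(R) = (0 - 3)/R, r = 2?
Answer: -186/5 ≈ -37.200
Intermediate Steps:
Z(R) = -3/R
124*Z(5*r) = 124*(-3/(5*2)) = 124*(-3/10) = -186/5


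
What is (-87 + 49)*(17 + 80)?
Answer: -3686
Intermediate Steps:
(-87 + 49)*(17 + 80) = -38*97 = -3686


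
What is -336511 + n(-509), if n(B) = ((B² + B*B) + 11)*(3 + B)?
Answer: -262532049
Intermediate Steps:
n(B) = (3 + B)*(11 + 2*B²) (n(B) = ((B² + B²) + 11)*(3 + B) = (2*B² + 11)*(3 + B) = (11 + 2*B²)*(3 + B) = (3 + B)*(11 + 2*B²))
-336511 + n(-509) = -336511 + (33 + 2*(-509)³ + 6*(-509)² + 11*(-509)) = -336511 + (33 + 2*(-131872229) + 6*259081 - 5599) = -336511 + (33 - 263744458 + 1554486 - 5599) = -336511 - 262195538 = -262532049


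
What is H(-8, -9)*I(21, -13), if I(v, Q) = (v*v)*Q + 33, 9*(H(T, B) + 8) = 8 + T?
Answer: 45600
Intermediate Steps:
H(T, B) = -64/9 + T/9 (H(T, B) = -8 + (8 + T)/9 = -8 + (8/9 + T/9) = -64/9 + T/9)
I(v, Q) = 33 + Q*v² (I(v, Q) = v²*Q + 33 = Q*v² + 33 = 33 + Q*v²)
H(-8, -9)*I(21, -13) = (-64/9 + (⅑)*(-8))*(33 - 13*21²) = (-64/9 - 8/9)*(33 - 13*441) = -8*(33 - 5733) = -8*(-5700) = 45600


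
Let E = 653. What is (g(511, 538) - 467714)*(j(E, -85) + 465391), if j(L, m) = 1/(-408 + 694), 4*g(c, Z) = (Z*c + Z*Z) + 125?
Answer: -173880100636163/1144 ≈ -1.5199e+11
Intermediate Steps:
g(c, Z) = 125/4 + Z**2/4 + Z*c/4 (g(c, Z) = ((Z*c + Z*Z) + 125)/4 = ((Z*c + Z**2) + 125)/4 = ((Z**2 + Z*c) + 125)/4 = (125 + Z**2 + Z*c)/4 = 125/4 + Z**2/4 + Z*c/4)
j(L, m) = 1/286
(g(511, 538) - 467714)*(j(E, -85) + 465391) = ((125/4 + (1/4)*538**2 + (1/4)*538*511) - 467714)*(1/286 + 465391) = ((125/4 + (1/4)*289444 + 137459/2) - 467714)*(133101827/286) = ((125/4 + 72361 + 137459/2) - 467714)*(133101827/286) = (564487/4 - 467714)*(133101827/286) = -1306369/4*133101827/286 = -173880100636163/1144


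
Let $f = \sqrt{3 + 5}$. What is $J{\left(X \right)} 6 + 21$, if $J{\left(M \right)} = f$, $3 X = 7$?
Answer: $21 + 12 \sqrt{2} \approx 37.971$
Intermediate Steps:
$X = \frac{7}{3}$ ($X = \frac{1}{3} \cdot 7 = \frac{7}{3} \approx 2.3333$)
$f = 2 \sqrt{2}$ ($f = \sqrt{8} = 2 \sqrt{2} \approx 2.8284$)
$J{\left(M \right)} = 2 \sqrt{2}$
$J{\left(X \right)} 6 + 21 = 2 \sqrt{2} \cdot 6 + 21 = 12 \sqrt{2} + 21 = 21 + 12 \sqrt{2}$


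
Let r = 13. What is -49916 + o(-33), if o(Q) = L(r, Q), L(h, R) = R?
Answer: -49949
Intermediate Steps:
o(Q) = Q
-49916 + o(-33) = -49916 - 33 = -49949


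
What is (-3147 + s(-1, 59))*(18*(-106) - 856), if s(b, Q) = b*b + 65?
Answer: 8515884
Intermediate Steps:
s(b, Q) = 65 + b² (s(b, Q) = b² + 65 = 65 + b²)
(-3147 + s(-1, 59))*(18*(-106) - 856) = (-3147 + (65 + (-1)²))*(18*(-106) - 856) = (-3147 + (65 + 1))*(-1908 - 856) = (-3147 + 66)*(-2764) = -3081*(-2764) = 8515884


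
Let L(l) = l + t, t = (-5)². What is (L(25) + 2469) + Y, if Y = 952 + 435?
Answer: 3906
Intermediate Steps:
Y = 1387
t = 25
L(l) = 25 + l (L(l) = l + 25 = 25 + l)
(L(25) + 2469) + Y = ((25 + 25) + 2469) + 1387 = (50 + 2469) + 1387 = 2519 + 1387 = 3906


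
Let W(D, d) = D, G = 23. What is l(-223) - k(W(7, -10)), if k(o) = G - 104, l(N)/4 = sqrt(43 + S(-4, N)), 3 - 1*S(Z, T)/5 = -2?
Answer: 81 + 8*sqrt(17) ≈ 113.98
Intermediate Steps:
S(Z, T) = 25 (S(Z, T) = 15 - 5*(-2) = 15 + 10 = 25)
l(N) = 8*sqrt(17) (l(N) = 4*sqrt(43 + 25) = 4*sqrt(68) = 4*(2*sqrt(17)) = 8*sqrt(17))
k(o) = -81 (k(o) = 23 - 104 = -81)
l(-223) - k(W(7, -10)) = 8*sqrt(17) - 1*(-81) = 8*sqrt(17) + 81 = 81 + 8*sqrt(17)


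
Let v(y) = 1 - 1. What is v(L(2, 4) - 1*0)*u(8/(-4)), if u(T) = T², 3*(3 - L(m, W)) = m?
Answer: 0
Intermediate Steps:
L(m, W) = 3 - m/3
v(y) = 0
v(L(2, 4) - 1*0)*u(8/(-4)) = 0*(8/(-4))² = 0*(8*(-¼))² = 0*(-2)² = 0*4 = 0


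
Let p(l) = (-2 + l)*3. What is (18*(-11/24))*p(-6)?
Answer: 198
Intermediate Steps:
p(l) = -6 + 3*l
(18*(-11/24))*p(-6) = (18*(-11/24))*(-6 + 3*(-6)) = (18*(-11*1/24))*(-6 - 18) = (18*(-11/24))*(-24) = -33/4*(-24) = 198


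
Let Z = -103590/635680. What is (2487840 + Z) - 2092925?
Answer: 25103946361/63568 ≈ 3.9492e+5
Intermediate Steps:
Z = -10359/63568 (Z = -103590*1/635680 = -10359/63568 ≈ -0.16296)
(2487840 + Z) - 2092925 = (2487840 - 10359/63568) - 2092925 = 158147002761/63568 - 2092925 = 25103946361/63568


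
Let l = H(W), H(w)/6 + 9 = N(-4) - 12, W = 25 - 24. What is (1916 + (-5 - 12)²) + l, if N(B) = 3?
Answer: 2097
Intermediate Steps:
W = 1
H(w) = -108 (H(w) = -54 + 6*(3 - 12) = -54 + 6*(-9) = -54 - 54 = -108)
l = -108
(1916 + (-5 - 12)²) + l = (1916 + (-5 - 12)²) - 108 = (1916 + (-17)²) - 108 = (1916 + 289) - 108 = 2205 - 108 = 2097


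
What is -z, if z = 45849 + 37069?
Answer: -82918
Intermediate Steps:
z = 82918
-z = -1*82918 = -82918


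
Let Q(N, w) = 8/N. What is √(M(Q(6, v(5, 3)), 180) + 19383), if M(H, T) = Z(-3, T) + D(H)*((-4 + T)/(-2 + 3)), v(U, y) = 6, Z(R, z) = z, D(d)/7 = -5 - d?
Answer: √105843/3 ≈ 108.45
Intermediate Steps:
D(d) = -35 - 7*d (D(d) = 7*(-5 - d) = -35 - 7*d)
M(H, T) = T + (-35 - 7*H)*(-4 + T) (M(H, T) = T + (-35 - 7*H)*((-4 + T)/(-2 + 3)) = T + (-35 - 7*H)*((-4 + T)/1) = T + (-35 - 7*H)*((-4 + T)*1) = T + (-35 - 7*H)*(-4 + T))
√(M(Q(6, v(5, 3)), 180) + 19383) = √((140 + 180 + 28*(8/6) - 7*180*(5 + 8/6)) + 19383) = √((140 + 180 + 28*(8*(⅙)) - 7*180*(5 + 8*(⅙))) + 19383) = √((140 + 180 + 28*(4/3) - 7*180*(5 + 4/3)) + 19383) = √((140 + 180 + 112/3 - 7*180*19/3) + 19383) = √((140 + 180 + 112/3 - 7980) + 19383) = √(-22868/3 + 19383) = √(35281/3) = √105843/3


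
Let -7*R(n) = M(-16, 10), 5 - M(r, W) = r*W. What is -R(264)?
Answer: 165/7 ≈ 23.571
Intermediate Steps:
M(r, W) = 5 - W*r (M(r, W) = 5 - r*W = 5 - W*r)
R(n) = -165/7 (R(n) = -(5 - 1*10*(-16))/7 = -(5 + 160)/7 = -⅐*165 = -165/7)
-R(264) = -1*(-165/7) = 165/7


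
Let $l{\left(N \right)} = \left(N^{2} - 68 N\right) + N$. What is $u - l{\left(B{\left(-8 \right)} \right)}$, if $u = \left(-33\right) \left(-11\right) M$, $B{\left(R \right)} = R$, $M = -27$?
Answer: $-10401$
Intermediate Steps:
$l{\left(N \right)} = N^{2} - 67 N$
$u = -9801$ ($u = \left(-33\right) \left(-11\right) \left(-27\right) = 363 \left(-27\right) = -9801$)
$u - l{\left(B{\left(-8 \right)} \right)} = -9801 - - 8 \left(-67 - 8\right) = -9801 - \left(-8\right) \left(-75\right) = -9801 - 600 = -10401$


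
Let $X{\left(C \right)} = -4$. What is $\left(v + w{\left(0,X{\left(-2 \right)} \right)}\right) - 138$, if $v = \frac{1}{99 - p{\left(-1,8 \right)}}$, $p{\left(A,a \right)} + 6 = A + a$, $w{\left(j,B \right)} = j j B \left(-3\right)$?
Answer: $- \frac{13523}{98} \approx -137.99$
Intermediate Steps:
$w{\left(j,B \right)} = - 3 B j^{2}$ ($w{\left(j,B \right)} = j B j \left(-3\right) = B j^{2} \left(-3\right) = - 3 B j^{2}$)
$p{\left(A,a \right)} = -6 + A + a$ ($p{\left(A,a \right)} = -6 + \left(A + a\right) = -6 + A + a$)
$v = \frac{1}{98}$ ($v = \frac{1}{99 - \left(-6 - 1 + 8\right)} = \frac{1}{99 - 1} = \frac{1}{98} \approx 0.010204$)
$\left(v + w{\left(0,X{\left(-2 \right)} \right)}\right) - 138 = \left(\frac{1}{98} - - 12 \cdot 0^{2}\right) - 138 = \left(\frac{1}{98} - \left(-12\right) 0\right) - 138 = \left(\frac{1}{98} + 0\right) - 138 = \frac{1}{98} - 138 = - \frac{13523}{98}$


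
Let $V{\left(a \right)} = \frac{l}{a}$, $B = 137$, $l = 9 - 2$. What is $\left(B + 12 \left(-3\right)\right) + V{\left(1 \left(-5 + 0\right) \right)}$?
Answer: $\frac{498}{5} \approx 99.6$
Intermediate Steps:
$l = 7$
$V{\left(a \right)} = \frac{7}{a}$
$\left(B + 12 \left(-3\right)\right) + V{\left(1 \left(-5 + 0\right) \right)} = \left(137 + 12 \left(-3\right)\right) + \frac{7}{1 \left(-5 + 0\right)} = \left(137 - 36\right) + \frac{7}{1 \left(-5\right)} = 101 + \frac{7}{-5} = 101 + 7 \left(- \frac{1}{5}\right) = 101 - \frac{7}{5} = \frac{498}{5}$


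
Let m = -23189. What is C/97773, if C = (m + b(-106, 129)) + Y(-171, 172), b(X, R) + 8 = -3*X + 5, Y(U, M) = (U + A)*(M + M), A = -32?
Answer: -30902/32591 ≈ -0.94818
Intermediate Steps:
Y(U, M) = 2*M*(-32 + U) (Y(U, M) = (U - 32)*(M + M) = (-32 + U)*(2*M) = 2*M*(-32 + U))
b(X, R) = -3 - 3*X (b(X, R) = -8 + (-3*X + 5) = -8 + (5 - 3*X) = -3 - 3*X)
C = -92706 (C = (-23189 + (-3 - 3*(-106))) + 2*172*(-32 - 171) = (-23189 + (-3 + 318)) + 2*172*(-203) = (-23189 + 315) - 69832 = -22874 - 69832 = -92706)
C/97773 = -92706/97773 = -92706*1/97773 = -30902/32591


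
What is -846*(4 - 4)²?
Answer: 0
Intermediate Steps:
-846*(4 - 4)² = -846*0² = -846*0 = 0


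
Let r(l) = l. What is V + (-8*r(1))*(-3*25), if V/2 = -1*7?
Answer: 586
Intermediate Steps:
V = -14 (V = 2*(-1*7) = 2*(-7) = -14)
V + (-8*r(1))*(-3*25) = -14 + (-8*1)*(-3*25) = -14 - 8*(-75) = -14 + 600 = 586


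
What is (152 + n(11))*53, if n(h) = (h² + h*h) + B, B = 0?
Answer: 20882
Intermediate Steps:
n(h) = 2*h² (n(h) = (h² + h*h) + 0 = (h² + h²) + 0 = 2*h² + 0 = 2*h²)
(152 + n(11))*53 = (152 + 2*11²)*53 = (152 + 2*121)*53 = (152 + 242)*53 = 394*53 = 20882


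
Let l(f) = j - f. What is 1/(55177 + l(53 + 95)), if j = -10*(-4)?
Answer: 1/55069 ≈ 1.8159e-5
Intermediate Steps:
j = 40
l(f) = 40 - f
1/(55177 + l(53 + 95)) = 1/(55177 + (40 - (53 + 95))) = 1/(55177 + (40 - 1*148)) = 1/(55177 + (40 - 148)) = 1/(55177 - 108) = 1/55069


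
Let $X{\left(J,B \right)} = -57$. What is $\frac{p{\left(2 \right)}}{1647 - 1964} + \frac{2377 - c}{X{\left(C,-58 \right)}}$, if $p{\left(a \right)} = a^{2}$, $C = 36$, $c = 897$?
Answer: $- \frac{469388}{18069} \approx -25.978$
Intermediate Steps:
$\frac{p{\left(2 \right)}}{1647 - 1964} + \frac{2377 - c}{X{\left(C,-58 \right)}} = \frac{2^{2}}{1647 - 1964} + \frac{2377 - 897}{-57} = \frac{4}{-317} + \left(2377 - 897\right) \left(- \frac{1}{57}\right) = 4 \left(- \frac{1}{317}\right) + 1480 \left(- \frac{1}{57}\right) = - \frac{4}{317} - \frac{1480}{57} = - \frac{469388}{18069}$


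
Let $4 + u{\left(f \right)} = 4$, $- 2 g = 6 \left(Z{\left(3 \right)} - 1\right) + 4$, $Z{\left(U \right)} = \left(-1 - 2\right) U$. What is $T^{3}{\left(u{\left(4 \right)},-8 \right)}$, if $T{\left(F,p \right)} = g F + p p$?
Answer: $262144$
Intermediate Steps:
$Z{\left(U \right)} = - 3 U$
$g = 28$ ($g = - \frac{6 \left(\left(-3\right) 3 - 1\right) + 4}{2} = - \frac{6 \left(-9 - 1\right) + 4}{2} = - \frac{6 \left(-10\right) + 4}{2} = - \frac{-60 + 4}{2} = \left(- \frac{1}{2}\right) \left(-56\right) = 28$)
$u{\left(f \right)} = 0$ ($u{\left(f \right)} = -4 + 4 = 0$)
$T{\left(F,p \right)} = p^{2} + 28 F$ ($T{\left(F,p \right)} = 28 F + p p = 28 F + p^{2} = p^{2} + 28 F$)
$T^{3}{\left(u{\left(4 \right)},-8 \right)} = \left(\left(-8\right)^{2} + 28 \cdot 0\right)^{3} = \left(64 + 0\right)^{3} = 64^{3} = 262144$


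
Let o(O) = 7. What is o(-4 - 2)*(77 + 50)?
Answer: 889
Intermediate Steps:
o(-4 - 2)*(77 + 50) = 7*(77 + 50) = 7*127 = 889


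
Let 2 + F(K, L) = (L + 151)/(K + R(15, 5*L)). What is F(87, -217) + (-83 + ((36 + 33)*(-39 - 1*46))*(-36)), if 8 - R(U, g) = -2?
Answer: 20472269/97 ≈ 2.1105e+5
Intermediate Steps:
R(U, g) = 10 (R(U, g) = 8 - 1*(-2) = 8 + 2 = 10)
F(K, L) = -2 + (151 + L)/(10 + K) (F(K, L) = -2 + (L + 151)/(K + 10) = -2 + (151 + L)/(10 + K))
F(87, -217) + (-83 + ((36 + 33)*(-39 - 1*46))*(-36)) = (131 - 217 - 2*87)/(10 + 87) + (-83 + ((36 + 33)*(-39 - 1*46))*(-36)) = (131 - 217 - 174)/97 + (-83 + (69*(-39 - 46))*(-36)) = (1/97)*(-260) + (-83 + (69*(-85))*(-36)) = -260/97 + (-83 - 5865*(-36)) = -260/97 + (-83 + 211140) = -260/97 + 211057 = 20472269/97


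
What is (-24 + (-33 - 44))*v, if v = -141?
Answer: 14241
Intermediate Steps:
(-24 + (-33 - 44))*v = (-24 + (-33 - 44))*(-141) = (-24 - 77)*(-141) = -101*(-141) = 14241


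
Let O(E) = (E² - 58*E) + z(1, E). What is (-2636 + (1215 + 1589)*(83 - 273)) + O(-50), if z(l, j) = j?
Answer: -530046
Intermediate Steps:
O(E) = E² - 57*E (O(E) = (E² - 58*E) + E = E² - 57*E)
(-2636 + (1215 + 1589)*(83 - 273)) + O(-50) = (-2636 + (1215 + 1589)*(83 - 273)) - 50*(-57 - 50) = (-2636 + 2804*(-190)) - 50*(-107) = (-2636 - 532760) + 5350 = -535396 + 5350 = -530046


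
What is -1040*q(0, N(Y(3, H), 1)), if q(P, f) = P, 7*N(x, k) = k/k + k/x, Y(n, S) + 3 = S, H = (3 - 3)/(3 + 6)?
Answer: 0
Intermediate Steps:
H = 0 (H = 0/9 = 0*(⅑) = 0)
Y(n, S) = -3 + S
N(x, k) = ⅐ + k/(7*x) (N(x, k) = (k/k + k/x)/7 = (1 + k/x)/7 = ⅐ + k/(7*x))
-1040*q(0, N(Y(3, H), 1)) = -1040*0 = 0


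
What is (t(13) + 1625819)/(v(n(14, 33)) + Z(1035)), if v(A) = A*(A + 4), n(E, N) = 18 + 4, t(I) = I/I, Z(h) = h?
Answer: 1625820/1607 ≈ 1011.7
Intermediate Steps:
t(I) = 1
n(E, N) = 22
v(A) = A*(4 + A)
(t(13) + 1625819)/(v(n(14, 33)) + Z(1035)) = (1 + 1625819)/(22*(4 + 22) + 1035) = 1625820/(22*26 + 1035) = 1625820/(572 + 1035) = 1625820/1607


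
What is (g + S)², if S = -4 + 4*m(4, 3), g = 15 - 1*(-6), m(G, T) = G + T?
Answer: 2025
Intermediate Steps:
g = 21 (g = 15 + 6 = 21)
S = 24 (S = -4 + 4*(4 + 3) = -4 + 4*7 = -4 + 28 = 24)
(g + S)² = (21 + 24)² = 45² = 2025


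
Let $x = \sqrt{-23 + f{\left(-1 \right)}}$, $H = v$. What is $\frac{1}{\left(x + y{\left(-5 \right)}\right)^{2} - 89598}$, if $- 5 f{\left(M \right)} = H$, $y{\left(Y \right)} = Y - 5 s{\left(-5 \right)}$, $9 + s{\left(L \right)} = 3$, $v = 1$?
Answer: $- \frac{5 i}{100 \sqrt{145} + 444981 i} \approx -1.1236 \cdot 10^{-5} - 3.0407 \cdot 10^{-8} i$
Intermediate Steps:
$s{\left(L \right)} = -6$ ($s{\left(L \right)} = -9 + 3 = -6$)
$H = 1$
$y{\left(Y \right)} = 30 + Y$ ($y{\left(Y \right)} = Y - -30 = Y + 30 = 30 + Y$)
$f{\left(M \right)} = - \frac{1}{5}$ ($f{\left(M \right)} = \left(- \frac{1}{5}\right) 1 = - \frac{1}{5}$)
$x = \frac{2 i \sqrt{145}}{5}$ ($x = \sqrt{-23 - \frac{1}{5}} = \sqrt{- \frac{116}{5}} = \frac{2 i \sqrt{145}}{5} \approx 4.8166 i$)
$\frac{1}{\left(x + y{\left(-5 \right)}\right)^{2} - 89598} = \frac{1}{\left(\frac{2 i \sqrt{145}}{5} + \left(30 - 5\right)\right)^{2} - 89598} = \frac{1}{\left(\frac{2 i \sqrt{145}}{5} + 25\right)^{2} - 89598} = \frac{1}{\left(25 + \frac{2 i \sqrt{145}}{5}\right)^{2} - 89598} = \frac{1}{-89598 + \left(25 + \frac{2 i \sqrt{145}}{5}\right)^{2}}$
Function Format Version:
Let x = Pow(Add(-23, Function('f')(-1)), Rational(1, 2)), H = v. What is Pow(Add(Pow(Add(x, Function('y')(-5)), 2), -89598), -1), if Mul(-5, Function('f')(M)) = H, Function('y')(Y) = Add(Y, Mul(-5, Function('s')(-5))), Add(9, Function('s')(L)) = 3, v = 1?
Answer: Mul(-5, I, Pow(Add(Mul(100, Pow(145, Rational(1, 2))), Mul(444981, I)), -1)) ≈ Add(-1.1236e-5, Mul(-3.0407e-8, I))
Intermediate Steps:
Function('s')(L) = -6 (Function('s')(L) = Add(-9, 3) = -6)
H = 1
Function('y')(Y) = Add(30, Y) (Function('y')(Y) = Add(Y, Mul(-5, -6)) = Add(Y, 30) = Add(30, Y))
Function('f')(M) = Rational(-1, 5) (Function('f')(M) = Mul(Rational(-1, 5), 1) = Rational(-1, 5))
x = Mul(Rational(2, 5), I, Pow(145, Rational(1, 2))) (x = Pow(Add(-23, Rational(-1, 5)), Rational(1, 2)) = Pow(Rational(-116, 5), Rational(1, 2)) = Mul(Rational(2, 5), I, Pow(145, Rational(1, 2))) ≈ Mul(4.8166, I))
Pow(Add(Pow(Add(x, Function('y')(-5)), 2), -89598), -1) = Pow(Add(Pow(Add(Mul(Rational(2, 5), I, Pow(145, Rational(1, 2))), Add(30, -5)), 2), -89598), -1) = Pow(Add(Pow(Add(Mul(Rational(2, 5), I, Pow(145, Rational(1, 2))), 25), 2), -89598), -1) = Pow(Add(Pow(Add(25, Mul(Rational(2, 5), I, Pow(145, Rational(1, 2)))), 2), -89598), -1) = Pow(Add(-89598, Pow(Add(25, Mul(Rational(2, 5), I, Pow(145, Rational(1, 2)))), 2)), -1)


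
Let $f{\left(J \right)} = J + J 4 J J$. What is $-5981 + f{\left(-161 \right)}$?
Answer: $-16699266$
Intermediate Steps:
$f{\left(J \right)} = J + 4 J^{3}$ ($f{\left(J \right)} = J + 4 J J J = J + 4 J^{2} J = J + 4 J^{3}$)
$-5981 + f{\left(-161 \right)} = -5981 + \left(-161 + 4 \left(-161\right)^{3}\right) = -5981 + \left(-161 + 4 \left(-4173281\right)\right) = -5981 - 16693285 = -16699266$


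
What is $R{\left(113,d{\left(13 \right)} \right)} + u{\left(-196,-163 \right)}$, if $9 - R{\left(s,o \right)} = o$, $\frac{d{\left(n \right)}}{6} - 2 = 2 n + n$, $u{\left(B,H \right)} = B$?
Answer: $-433$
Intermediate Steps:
$d{\left(n \right)} = 12 + 18 n$ ($d{\left(n \right)} = 12 + 6 \left(2 n + n\right) = 12 + 6 \cdot 3 n = 12 + 18 n$)
$R{\left(s,o \right)} = 9 - o$
$R{\left(113,d{\left(13 \right)} \right)} + u{\left(-196,-163 \right)} = \left(9 - \left(12 + 18 \cdot 13\right)\right) - 196 = \left(9 - \left(12 + 234\right)\right) - 196 = \left(9 - 246\right) - 196 = -237 - 196 = -433$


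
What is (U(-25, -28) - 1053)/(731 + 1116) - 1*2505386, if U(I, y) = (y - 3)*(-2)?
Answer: -4627448933/1847 ≈ -2.5054e+6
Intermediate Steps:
U(I, y) = 6 - 2*y (U(I, y) = (-3 + y)*(-2) = 6 - 2*y)
(U(-25, -28) - 1053)/(731 + 1116) - 1*2505386 = ((6 - 2*(-28)) - 1053)/(731 + 1116) - 1*2505386 = ((6 + 56) - 1053)/1847 - 2505386 = (62 - 1053)*(1/1847) - 2505386 = -991*1/1847 - 2505386 = -991/1847 - 2505386 = -4627448933/1847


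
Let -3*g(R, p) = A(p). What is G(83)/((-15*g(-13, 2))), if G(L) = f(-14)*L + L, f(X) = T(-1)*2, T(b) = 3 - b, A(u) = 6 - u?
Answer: 747/20 ≈ 37.350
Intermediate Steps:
g(R, p) = -2 + p/3 (g(R, p) = -(6 - p)/3 = -2 + p/3)
f(X) = 8 (f(X) = (3 - 1*(-1))*2 = (3 + 1)*2 = 4*2 = 8)
G(L) = 9*L (G(L) = 8*L + L = 9*L)
G(83)/((-15*g(-13, 2))) = (9*83)/((-15*(-2 + (⅓)*2))) = 747/((-15*(-2 + ⅔))) = 747/((-15*(-4/3))) = 747/20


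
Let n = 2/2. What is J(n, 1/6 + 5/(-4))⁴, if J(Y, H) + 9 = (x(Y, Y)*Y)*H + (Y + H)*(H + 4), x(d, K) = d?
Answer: 4889268346561/429981696 ≈ 11371.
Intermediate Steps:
n = 1 (n = 2*(½) = 1)
J(Y, H) = -9 + H*Y² + (4 + H)*(H + Y) (J(Y, H) = -9 + ((Y*Y)*H + (Y + H)*(H + 4)) = -9 + (Y²*H + (H + Y)*(4 + H)) = -9 + (H*Y² + (4 + H)*(H + Y)) = -9 + H*Y² + (4 + H)*(H + Y))
J(n, 1/6 + 5/(-4))⁴ = (-9 + (1/6 + 5/(-4))² + 4*(1/6 + 5/(-4)) + 4*1 + (1/6 + 5/(-4))*1 + (1/6 + 5/(-4))*1²)⁴ = (-9 + (1*(⅙) + 5*(-¼))² + 4*(1*(⅙) + 5*(-¼)) + 4 + (1*(⅙) + 5*(-¼))*1 + (1*(⅙) + 5*(-¼))*1)⁴ = (-9 + (⅙ - 5/4)² + 4*(⅙ - 5/4) + 4 + (⅙ - 5/4)*1 + (⅙ - 5/4)*1)⁴ = (-9 + (-13/12)² + 4*(-13/12) + 4 - 13/12*1 - 13/12*1)⁴ = (-9 + 169/144 - 13/3 + 4 - 13/12 - 13/12)⁴ = (-1487/144)⁴ = 4889268346561/429981696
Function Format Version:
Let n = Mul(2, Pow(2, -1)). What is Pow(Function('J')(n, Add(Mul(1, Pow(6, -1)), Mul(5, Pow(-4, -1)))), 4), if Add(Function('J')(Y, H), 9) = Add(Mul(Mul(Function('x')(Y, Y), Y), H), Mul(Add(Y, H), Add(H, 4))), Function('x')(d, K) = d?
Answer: Rational(4889268346561, 429981696) ≈ 11371.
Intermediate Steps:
n = 1 (n = Mul(2, Rational(1, 2)) = 1)
Function('J')(Y, H) = Add(-9, Mul(H, Pow(Y, 2)), Mul(Add(4, H), Add(H, Y))) (Function('J')(Y, H) = Add(-9, Add(Mul(Mul(Y, Y), H), Mul(Add(Y, H), Add(H, 4)))) = Add(-9, Add(Mul(Pow(Y, 2), H), Mul(Add(H, Y), Add(4, H)))) = Add(-9, Add(Mul(H, Pow(Y, 2)), Mul(Add(4, H), Add(H, Y)))) = Add(-9, Mul(H, Pow(Y, 2)), Mul(Add(4, H), Add(H, Y))))
Pow(Function('J')(n, Add(Mul(1, Pow(6, -1)), Mul(5, Pow(-4, -1)))), 4) = Pow(Add(-9, Pow(Add(Mul(1, Pow(6, -1)), Mul(5, Pow(-4, -1))), 2), Mul(4, Add(Mul(1, Pow(6, -1)), Mul(5, Pow(-4, -1)))), Mul(4, 1), Mul(Add(Mul(1, Pow(6, -1)), Mul(5, Pow(-4, -1))), 1), Mul(Add(Mul(1, Pow(6, -1)), Mul(5, Pow(-4, -1))), Pow(1, 2))), 4) = Pow(Add(-9, Pow(Add(Mul(1, Rational(1, 6)), Mul(5, Rational(-1, 4))), 2), Mul(4, Add(Mul(1, Rational(1, 6)), Mul(5, Rational(-1, 4)))), 4, Mul(Add(Mul(1, Rational(1, 6)), Mul(5, Rational(-1, 4))), 1), Mul(Add(Mul(1, Rational(1, 6)), Mul(5, Rational(-1, 4))), 1)), 4) = Pow(Add(-9, Pow(Add(Rational(1, 6), Rational(-5, 4)), 2), Mul(4, Add(Rational(1, 6), Rational(-5, 4))), 4, Mul(Add(Rational(1, 6), Rational(-5, 4)), 1), Mul(Add(Rational(1, 6), Rational(-5, 4)), 1)), 4) = Pow(Add(-9, Pow(Rational(-13, 12), 2), Mul(4, Rational(-13, 12)), 4, Mul(Rational(-13, 12), 1), Mul(Rational(-13, 12), 1)), 4) = Pow(Add(-9, Rational(169, 144), Rational(-13, 3), 4, Rational(-13, 12), Rational(-13, 12)), 4) = Pow(Rational(-1487, 144), 4) = Rational(4889268346561, 429981696)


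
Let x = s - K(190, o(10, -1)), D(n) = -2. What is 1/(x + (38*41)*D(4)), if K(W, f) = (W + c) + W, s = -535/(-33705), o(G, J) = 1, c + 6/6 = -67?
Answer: -63/215963 ≈ -0.00029172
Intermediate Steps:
c = -68 (c = -1 - 67 = -68)
s = 1/63 (s = -535*(-1/33705) = 1/63 ≈ 0.015873)
K(W, f) = -68 + 2*W (K(W, f) = (W - 68) + W = (-68 + W) + W = -68 + 2*W)
x = -19655/63 (x = 1/63 - (-68 + 2*190) = 1/63 - (-68 + 380) = 1/63 - 1*312 = 1/63 - 312 = -19655/63 ≈ -311.98)
1/(x + (38*41)*D(4)) = 1/(-19655/63 + (38*41)*(-2)) = 1/(-19655/63 + 1558*(-2)) = 1/(-19655/63 - 3116) = 1/(-215963/63) = -63/215963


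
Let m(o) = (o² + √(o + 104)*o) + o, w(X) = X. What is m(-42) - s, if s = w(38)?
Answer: 1684 - 42*√62 ≈ 1353.3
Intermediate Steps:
m(o) = o + o² + o*√(104 + o) (m(o) = (o² + √(104 + o)*o) + o = (o² + o*√(104 + o)) + o = o + o² + o*√(104 + o))
s = 38
m(-42) - s = -42*(1 - 42 + √(104 - 42)) - 1*38 = -42*(1 - 42 + √62) - 38 = -42*(-41 + √62) - 38 = (1722 - 42*√62) - 38 = 1684 - 42*√62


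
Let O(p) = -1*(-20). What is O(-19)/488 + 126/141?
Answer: 5359/5734 ≈ 0.93460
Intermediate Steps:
O(p) = 20
O(-19)/488 + 126/141 = 20/488 + 126/141 = 20*(1/488) + 126*(1/141) = 5/122 + 42/47 = 5359/5734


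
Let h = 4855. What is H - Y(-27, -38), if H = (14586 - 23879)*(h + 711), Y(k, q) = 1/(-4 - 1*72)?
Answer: -3931087687/76 ≈ -5.1725e+7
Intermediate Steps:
Y(k, q) = -1/76 (Y(k, q) = 1/(-4 - 72) = 1/(-76) = -1/76)
H = -51724838 (H = (14586 - 23879)*(4855 + 711) = -9293*5566 = -51724838)
H - Y(-27, -38) = -51724838 - 1*(-1/76) = -51724838 + 1/76 = -3931087687/76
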